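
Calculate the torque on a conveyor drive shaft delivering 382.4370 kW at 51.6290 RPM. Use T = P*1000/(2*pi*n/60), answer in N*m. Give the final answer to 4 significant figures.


omega = 2*pi*51.6290/60 = 5.40658 rad/s
T = 382.4370*1000 / 5.40658
T = 70740 N*m


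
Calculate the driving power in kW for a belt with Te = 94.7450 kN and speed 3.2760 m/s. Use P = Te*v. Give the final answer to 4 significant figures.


P = Te * v = 94.7450 * 3.2760
P = 310.4 kW


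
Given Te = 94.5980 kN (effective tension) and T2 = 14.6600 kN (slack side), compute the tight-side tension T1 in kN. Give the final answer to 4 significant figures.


T1 = Te + T2 = 94.5980 + 14.6600
T1 = 109.3 kN


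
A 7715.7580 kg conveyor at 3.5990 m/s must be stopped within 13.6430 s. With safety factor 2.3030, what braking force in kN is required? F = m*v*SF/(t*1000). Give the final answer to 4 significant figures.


F = 7715.7580 * 3.5990 / 13.6430 * 2.3030 / 1000
F = 4.688 kN


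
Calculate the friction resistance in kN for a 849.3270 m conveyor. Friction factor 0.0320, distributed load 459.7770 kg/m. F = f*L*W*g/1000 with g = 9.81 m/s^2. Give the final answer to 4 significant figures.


F = 0.0320 * 849.3270 * 459.7770 * 9.81 / 1000
F = 122.6 kN


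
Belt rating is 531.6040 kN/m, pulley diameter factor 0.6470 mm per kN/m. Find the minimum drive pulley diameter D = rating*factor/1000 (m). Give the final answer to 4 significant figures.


D = 531.6040 * 0.6470 / 1000
D = 0.3439 m


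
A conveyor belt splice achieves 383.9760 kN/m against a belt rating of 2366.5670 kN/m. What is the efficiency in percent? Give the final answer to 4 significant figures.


Eff = 383.9760 / 2366.5670 * 100
Eff = 16.23 %


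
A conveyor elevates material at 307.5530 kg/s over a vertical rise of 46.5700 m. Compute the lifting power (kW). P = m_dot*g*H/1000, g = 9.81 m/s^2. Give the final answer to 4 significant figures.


P = 307.5530 * 9.81 * 46.5700 / 1000
P = 140.5 kW


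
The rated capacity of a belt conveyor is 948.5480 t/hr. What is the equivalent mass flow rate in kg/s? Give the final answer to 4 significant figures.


m_dot = 948.5480 * 1000 / 3600
m_dot = 263.5 kg/s


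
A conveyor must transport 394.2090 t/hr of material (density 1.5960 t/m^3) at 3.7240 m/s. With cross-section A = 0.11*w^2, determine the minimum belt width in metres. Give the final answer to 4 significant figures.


A_req = 394.2090 / (3.7240 * 1.5960 * 3600) = 0.0184239 m^2
w = sqrt(0.0184239 / 0.11)
w = 0.4093 m


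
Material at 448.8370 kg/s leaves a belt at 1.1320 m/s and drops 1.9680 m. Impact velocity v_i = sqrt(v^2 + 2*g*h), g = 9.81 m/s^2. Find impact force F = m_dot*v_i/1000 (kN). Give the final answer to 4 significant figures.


v_i = sqrt(1.1320^2 + 2*9.81*1.9680) = 6.31614 m/s
F = 448.8370 * 6.31614 / 1000
F = 2.835 kN


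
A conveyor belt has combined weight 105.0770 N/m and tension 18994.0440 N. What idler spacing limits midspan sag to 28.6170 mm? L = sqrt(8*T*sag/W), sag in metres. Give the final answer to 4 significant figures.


sag = 28.6170/1000 = 0.028617 m
L = sqrt(8 * 18994.0440 * 0.028617 / 105.0770)
L = 6.433 m


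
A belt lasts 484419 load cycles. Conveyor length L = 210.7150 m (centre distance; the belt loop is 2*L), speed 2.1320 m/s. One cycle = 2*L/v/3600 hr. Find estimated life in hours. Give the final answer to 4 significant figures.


cycle_time = 2 * 210.7150 / 2.1320 / 3600 = 0.054908 hr
life = 484419 * 0.054908 = 26600 hours


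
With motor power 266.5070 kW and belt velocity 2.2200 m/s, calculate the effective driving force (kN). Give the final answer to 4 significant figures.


Te = P / v = 266.5070 / 2.2200
Te = 120.0 kN


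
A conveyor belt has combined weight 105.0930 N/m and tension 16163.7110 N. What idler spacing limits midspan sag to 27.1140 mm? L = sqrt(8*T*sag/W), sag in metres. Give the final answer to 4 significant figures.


sag = 27.1140/1000 = 0.027114 m
L = sqrt(8 * 16163.7110 * 0.027114 / 105.0930)
L = 5.776 m


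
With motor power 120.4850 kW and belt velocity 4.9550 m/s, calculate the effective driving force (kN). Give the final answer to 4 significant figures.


Te = P / v = 120.4850 / 4.9550
Te = 24.32 kN


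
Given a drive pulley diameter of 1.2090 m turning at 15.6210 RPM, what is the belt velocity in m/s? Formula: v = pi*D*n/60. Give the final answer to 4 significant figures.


v = pi * 1.2090 * 15.6210 / 60
v = 0.9889 m/s


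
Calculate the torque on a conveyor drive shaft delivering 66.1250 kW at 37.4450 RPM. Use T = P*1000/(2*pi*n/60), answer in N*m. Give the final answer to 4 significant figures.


omega = 2*pi*37.4450/60 = 3.92123 rad/s
T = 66.1250*1000 / 3.92123
T = 16860 N*m


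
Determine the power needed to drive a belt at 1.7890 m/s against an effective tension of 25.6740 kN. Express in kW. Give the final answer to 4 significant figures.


P = Te * v = 25.6740 * 1.7890
P = 45.93 kW


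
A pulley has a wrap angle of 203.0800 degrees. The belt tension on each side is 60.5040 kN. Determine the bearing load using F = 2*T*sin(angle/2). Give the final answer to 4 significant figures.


F = 2 * 60.5040 * sin(203.0800/2 deg)
F = 118.6 kN


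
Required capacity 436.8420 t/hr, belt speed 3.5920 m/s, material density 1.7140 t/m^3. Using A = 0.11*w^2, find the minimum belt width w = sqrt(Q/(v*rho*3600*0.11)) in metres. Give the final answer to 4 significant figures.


A_req = 436.8420 / (3.5920 * 1.7140 * 3600) = 0.0197095 m^2
w = sqrt(0.0197095 / 0.11)
w = 0.4233 m


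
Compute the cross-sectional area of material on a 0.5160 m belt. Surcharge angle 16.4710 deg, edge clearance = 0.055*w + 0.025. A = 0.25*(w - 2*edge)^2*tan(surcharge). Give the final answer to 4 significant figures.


edge = 0.055*0.5160 + 0.025 = 0.05338 m
ew = 0.5160 - 2*0.05338 = 0.40924 m
A = 0.25 * 0.40924^2 * tan(16.4710 deg)
A = 0.01238 m^2


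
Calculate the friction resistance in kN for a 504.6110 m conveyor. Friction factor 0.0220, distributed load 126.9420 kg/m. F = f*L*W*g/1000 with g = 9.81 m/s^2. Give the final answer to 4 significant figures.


F = 0.0220 * 504.6110 * 126.9420 * 9.81 / 1000
F = 13.82 kN


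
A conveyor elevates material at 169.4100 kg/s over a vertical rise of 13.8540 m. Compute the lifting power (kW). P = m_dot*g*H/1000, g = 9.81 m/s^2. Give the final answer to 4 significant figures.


P = 169.4100 * 9.81 * 13.8540 / 1000
P = 23.02 kW


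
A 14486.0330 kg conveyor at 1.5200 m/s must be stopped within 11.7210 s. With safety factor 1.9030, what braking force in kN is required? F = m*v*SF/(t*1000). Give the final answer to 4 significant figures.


F = 14486.0330 * 1.5200 / 11.7210 * 1.9030 / 1000
F = 3.575 kN


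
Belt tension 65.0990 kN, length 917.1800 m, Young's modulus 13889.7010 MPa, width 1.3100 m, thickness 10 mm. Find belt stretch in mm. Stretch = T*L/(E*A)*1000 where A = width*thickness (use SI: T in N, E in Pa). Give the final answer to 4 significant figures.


A = 1.3100 * 0.01 = 0.01310 m^2
Stretch = 65.0990*1000 * 917.1800 / (13889.7010e6 * 0.01310) * 1000
Stretch = 328.1 mm


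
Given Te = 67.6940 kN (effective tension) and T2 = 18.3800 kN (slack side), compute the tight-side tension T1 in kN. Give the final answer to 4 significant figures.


T1 = Te + T2 = 67.6940 + 18.3800
T1 = 86.07 kN


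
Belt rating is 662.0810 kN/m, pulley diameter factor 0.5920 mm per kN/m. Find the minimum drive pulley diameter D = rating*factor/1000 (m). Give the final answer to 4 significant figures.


D = 662.0810 * 0.5920 / 1000
D = 0.3920 m


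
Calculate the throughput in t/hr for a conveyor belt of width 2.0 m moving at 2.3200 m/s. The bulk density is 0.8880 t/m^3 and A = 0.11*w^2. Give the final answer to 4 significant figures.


A = 0.11 * 2.0^2 = 0.44 m^2
C = 0.44 * 2.3200 * 0.8880 * 3600
C = 3263 t/hr


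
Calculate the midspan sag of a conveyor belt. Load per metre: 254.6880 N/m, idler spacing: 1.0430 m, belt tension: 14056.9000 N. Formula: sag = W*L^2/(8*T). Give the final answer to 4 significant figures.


sag = 254.6880 * 1.0430^2 / (8 * 14056.9000)
sag = 0.002464 m


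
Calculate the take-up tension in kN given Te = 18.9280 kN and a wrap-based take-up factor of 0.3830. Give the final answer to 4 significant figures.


T_tu = 18.9280 * 0.3830
T_tu = 7.249 kN


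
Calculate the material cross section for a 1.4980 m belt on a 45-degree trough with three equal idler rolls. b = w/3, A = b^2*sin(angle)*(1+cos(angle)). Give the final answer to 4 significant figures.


b = 1.4980/3 = 0.499333 m
A = 0.499333^2 * sin(45 deg) * (1 + cos(45 deg))
A = 0.3010 m^2


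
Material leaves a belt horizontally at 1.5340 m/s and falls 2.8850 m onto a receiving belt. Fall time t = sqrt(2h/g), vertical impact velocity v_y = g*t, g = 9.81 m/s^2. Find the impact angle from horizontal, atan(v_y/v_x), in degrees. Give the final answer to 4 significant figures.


t = sqrt(2*2.8850/9.81) = 0.766926 s
v_y = 9.81 * 0.766926 = 7.52354 m/s
angle = atan(7.52354 / 1.5340) = 78.48 deg


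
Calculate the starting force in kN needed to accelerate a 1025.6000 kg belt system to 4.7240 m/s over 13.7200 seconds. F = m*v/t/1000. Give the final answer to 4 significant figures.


F = 1025.6000 * 4.7240 / 13.7200 / 1000
F = 0.3531 kN


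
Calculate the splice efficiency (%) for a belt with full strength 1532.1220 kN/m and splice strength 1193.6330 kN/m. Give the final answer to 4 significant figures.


Eff = 1193.6330 / 1532.1220 * 100
Eff = 77.91 %


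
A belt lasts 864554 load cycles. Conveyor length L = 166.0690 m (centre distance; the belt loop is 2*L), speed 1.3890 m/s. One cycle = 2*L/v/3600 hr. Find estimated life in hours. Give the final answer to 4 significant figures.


cycle_time = 2 * 166.0690 / 1.3890 / 3600 = 0.0664223 hr
life = 864554 * 0.0664223 = 57430 hours


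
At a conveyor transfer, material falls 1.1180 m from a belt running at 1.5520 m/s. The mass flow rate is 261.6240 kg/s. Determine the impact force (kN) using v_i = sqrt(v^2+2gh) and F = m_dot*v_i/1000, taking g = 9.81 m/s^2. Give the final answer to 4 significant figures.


v_i = sqrt(1.5520^2 + 2*9.81*1.1180) = 4.93395 m/s
F = 261.6240 * 4.93395 / 1000
F = 1.291 kN


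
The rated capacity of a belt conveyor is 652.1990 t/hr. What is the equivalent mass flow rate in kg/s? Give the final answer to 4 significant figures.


m_dot = 652.1990 * 1000 / 3600
m_dot = 181.2 kg/s


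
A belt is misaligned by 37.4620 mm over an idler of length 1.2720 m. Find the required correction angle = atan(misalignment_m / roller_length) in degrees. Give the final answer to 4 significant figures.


misalign_m = 37.4620 / 1000 = 0.037462 m
angle = atan(0.037462 / 1.2720)
angle = 1.687 deg


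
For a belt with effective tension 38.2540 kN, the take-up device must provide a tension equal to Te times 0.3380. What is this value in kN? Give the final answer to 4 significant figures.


T_tu = 38.2540 * 0.3380
T_tu = 12.93 kN


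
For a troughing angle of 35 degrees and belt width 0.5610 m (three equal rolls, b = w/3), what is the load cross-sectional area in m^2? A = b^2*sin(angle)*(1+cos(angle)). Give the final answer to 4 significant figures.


b = 0.5610/3 = 0.187 m
A = 0.187^2 * sin(35 deg) * (1 + cos(35 deg))
A = 0.03649 m^2


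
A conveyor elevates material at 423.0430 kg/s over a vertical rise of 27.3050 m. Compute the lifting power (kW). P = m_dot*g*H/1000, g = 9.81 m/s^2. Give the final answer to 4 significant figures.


P = 423.0430 * 9.81 * 27.3050 / 1000
P = 113.3 kW


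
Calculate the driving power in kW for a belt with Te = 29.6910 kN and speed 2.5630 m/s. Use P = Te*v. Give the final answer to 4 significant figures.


P = Te * v = 29.6910 * 2.5630
P = 76.10 kW


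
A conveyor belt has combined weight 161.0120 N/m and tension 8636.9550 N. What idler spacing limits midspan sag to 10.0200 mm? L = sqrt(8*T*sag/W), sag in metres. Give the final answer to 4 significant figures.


sag = 10.0200/1000 = 0.010020 m
L = sqrt(8 * 8636.9550 * 0.010020 / 161.0120)
L = 2.074 m


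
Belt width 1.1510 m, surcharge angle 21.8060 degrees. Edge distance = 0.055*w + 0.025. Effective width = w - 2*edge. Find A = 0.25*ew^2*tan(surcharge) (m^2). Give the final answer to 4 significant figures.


edge = 0.055*1.1510 + 0.025 = 0.088305 m
ew = 1.1510 - 2*0.088305 = 0.97439 m
A = 0.25 * 0.97439^2 * tan(21.8060 deg)
A = 0.09497 m^2


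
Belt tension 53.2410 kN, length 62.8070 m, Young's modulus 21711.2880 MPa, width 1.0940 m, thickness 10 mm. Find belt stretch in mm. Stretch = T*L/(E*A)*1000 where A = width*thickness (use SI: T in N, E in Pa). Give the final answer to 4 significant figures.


A = 1.0940 * 0.01 = 0.01094 m^2
Stretch = 53.2410*1000 * 62.8070 / (21711.2880e6 * 0.01094) * 1000
Stretch = 14.08 mm


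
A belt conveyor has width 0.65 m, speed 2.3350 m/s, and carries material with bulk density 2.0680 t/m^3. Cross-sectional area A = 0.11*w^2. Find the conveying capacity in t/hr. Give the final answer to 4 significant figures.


A = 0.11 * 0.65^2 = 0.046475 m^2
C = 0.046475 * 2.3350 * 2.0680 * 3600
C = 807.9 t/hr


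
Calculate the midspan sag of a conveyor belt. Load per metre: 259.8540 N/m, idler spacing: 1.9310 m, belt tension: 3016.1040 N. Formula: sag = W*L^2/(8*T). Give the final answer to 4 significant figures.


sag = 259.8540 * 1.9310^2 / (8 * 3016.1040)
sag = 0.04016 m


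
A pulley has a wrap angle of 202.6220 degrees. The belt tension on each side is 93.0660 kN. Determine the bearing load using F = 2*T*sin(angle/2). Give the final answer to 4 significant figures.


F = 2 * 93.0660 * sin(202.6220/2 deg)
F = 182.5 kN


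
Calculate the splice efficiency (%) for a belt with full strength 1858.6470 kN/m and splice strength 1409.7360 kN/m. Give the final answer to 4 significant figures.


Eff = 1409.7360 / 1858.6470 * 100
Eff = 75.85 %


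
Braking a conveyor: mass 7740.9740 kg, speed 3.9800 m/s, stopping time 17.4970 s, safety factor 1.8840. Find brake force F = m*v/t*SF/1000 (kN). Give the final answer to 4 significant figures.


F = 7740.9740 * 3.9800 / 17.4970 * 1.8840 / 1000
F = 3.317 kN


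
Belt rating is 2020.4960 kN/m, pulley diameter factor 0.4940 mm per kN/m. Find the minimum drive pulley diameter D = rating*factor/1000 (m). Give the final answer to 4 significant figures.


D = 2020.4960 * 0.4940 / 1000
D = 0.9981 m


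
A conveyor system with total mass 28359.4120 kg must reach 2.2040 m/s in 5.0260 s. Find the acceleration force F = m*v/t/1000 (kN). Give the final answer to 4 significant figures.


F = 28359.4120 * 2.2040 / 5.0260 / 1000
F = 12.44 kN


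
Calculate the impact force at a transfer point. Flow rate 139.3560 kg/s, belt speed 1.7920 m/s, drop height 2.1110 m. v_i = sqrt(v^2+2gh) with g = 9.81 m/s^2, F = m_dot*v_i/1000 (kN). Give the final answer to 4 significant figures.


v_i = sqrt(1.7920^2 + 2*9.81*2.1110) = 6.6805 m/s
F = 139.3560 * 6.6805 / 1000
F = 0.9310 kN


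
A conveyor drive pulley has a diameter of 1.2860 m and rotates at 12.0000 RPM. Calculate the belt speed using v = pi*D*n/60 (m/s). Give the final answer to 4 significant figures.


v = pi * 1.2860 * 12.0000 / 60
v = 0.8080 m/s


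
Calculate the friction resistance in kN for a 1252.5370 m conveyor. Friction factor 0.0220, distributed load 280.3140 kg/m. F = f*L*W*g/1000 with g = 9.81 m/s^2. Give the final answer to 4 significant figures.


F = 0.0220 * 1252.5370 * 280.3140 * 9.81 / 1000
F = 75.78 kN


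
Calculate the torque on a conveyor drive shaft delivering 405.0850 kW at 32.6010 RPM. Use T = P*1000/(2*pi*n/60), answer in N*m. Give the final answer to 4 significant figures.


omega = 2*pi*32.6010/60 = 3.41397 rad/s
T = 405.0850*1000 / 3.41397
T = 118700 N*m


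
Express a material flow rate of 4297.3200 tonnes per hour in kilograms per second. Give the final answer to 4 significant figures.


m_dot = 4297.3200 * 1000 / 3600
m_dot = 1194 kg/s


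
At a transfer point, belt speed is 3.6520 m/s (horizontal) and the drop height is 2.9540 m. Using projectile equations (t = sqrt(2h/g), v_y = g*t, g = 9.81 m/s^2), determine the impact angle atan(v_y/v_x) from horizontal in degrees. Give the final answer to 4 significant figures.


t = sqrt(2*2.9540/9.81) = 0.776043 s
v_y = 9.81 * 0.776043 = 7.61298 m/s
angle = atan(7.61298 / 3.6520) = 64.37 deg


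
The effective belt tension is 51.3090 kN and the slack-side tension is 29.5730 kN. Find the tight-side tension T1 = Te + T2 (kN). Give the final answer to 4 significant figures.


T1 = Te + T2 = 51.3090 + 29.5730
T1 = 80.88 kN


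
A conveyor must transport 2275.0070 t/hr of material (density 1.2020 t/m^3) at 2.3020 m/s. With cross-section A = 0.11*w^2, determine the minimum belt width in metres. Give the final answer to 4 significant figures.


A_req = 2275.0070 / (2.3020 * 1.2020 * 3600) = 0.228387 m^2
w = sqrt(0.228387 / 0.11)
w = 1.441 m


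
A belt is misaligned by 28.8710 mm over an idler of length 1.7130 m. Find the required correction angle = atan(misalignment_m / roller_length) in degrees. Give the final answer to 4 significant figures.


misalign_m = 28.8710 / 1000 = 0.028871 m
angle = atan(0.028871 / 1.7130)
angle = 0.9656 deg


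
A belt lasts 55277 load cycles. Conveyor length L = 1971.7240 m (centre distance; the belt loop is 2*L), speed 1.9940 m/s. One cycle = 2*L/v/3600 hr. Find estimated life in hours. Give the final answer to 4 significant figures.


cycle_time = 2 * 1971.7240 / 1.9940 / 3600 = 0.549349 hr
life = 55277 * 0.549349 = 30370 hours


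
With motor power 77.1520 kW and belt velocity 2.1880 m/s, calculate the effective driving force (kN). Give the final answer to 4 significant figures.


Te = P / v = 77.1520 / 2.1880
Te = 35.26 kN


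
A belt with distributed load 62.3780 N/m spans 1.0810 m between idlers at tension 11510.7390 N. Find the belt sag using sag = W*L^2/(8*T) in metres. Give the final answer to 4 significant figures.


sag = 62.3780 * 1.0810^2 / (8 * 11510.7390)
sag = 0.0007916 m


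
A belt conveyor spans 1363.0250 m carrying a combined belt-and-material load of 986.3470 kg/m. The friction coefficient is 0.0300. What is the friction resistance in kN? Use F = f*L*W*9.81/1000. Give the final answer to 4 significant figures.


F = 0.0300 * 1363.0250 * 986.3470 * 9.81 / 1000
F = 395.7 kN


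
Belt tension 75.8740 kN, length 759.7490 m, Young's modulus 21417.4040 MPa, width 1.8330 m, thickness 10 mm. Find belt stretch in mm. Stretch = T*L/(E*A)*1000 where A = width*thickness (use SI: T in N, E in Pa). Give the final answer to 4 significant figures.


A = 1.8330 * 0.01 = 0.01833 m^2
Stretch = 75.8740*1000 * 759.7490 / (21417.4040e6 * 0.01833) * 1000
Stretch = 146.8 mm


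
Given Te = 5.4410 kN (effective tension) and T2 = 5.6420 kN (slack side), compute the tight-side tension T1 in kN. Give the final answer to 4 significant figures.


T1 = Te + T2 = 5.4410 + 5.6420
T1 = 11.08 kN


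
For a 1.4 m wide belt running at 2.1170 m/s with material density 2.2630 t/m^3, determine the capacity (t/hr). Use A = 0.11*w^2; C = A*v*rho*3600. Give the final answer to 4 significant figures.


A = 0.11 * 1.4^2 = 0.2156 m^2
C = 0.2156 * 2.1170 * 2.2630 * 3600
C = 3718 t/hr


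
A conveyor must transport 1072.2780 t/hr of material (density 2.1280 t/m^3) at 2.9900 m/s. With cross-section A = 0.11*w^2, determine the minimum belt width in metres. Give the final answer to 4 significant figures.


A_req = 1072.2780 / (2.9900 * 2.1280 * 3600) = 0.0468125 m^2
w = sqrt(0.0468125 / 0.11)
w = 0.6524 m


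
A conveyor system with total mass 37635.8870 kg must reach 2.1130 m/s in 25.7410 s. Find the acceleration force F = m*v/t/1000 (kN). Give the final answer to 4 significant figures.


F = 37635.8870 * 2.1130 / 25.7410 / 1000
F = 3.089 kN


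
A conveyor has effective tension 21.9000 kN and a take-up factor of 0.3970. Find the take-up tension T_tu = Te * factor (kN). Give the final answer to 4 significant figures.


T_tu = 21.9000 * 0.3970
T_tu = 8.694 kN


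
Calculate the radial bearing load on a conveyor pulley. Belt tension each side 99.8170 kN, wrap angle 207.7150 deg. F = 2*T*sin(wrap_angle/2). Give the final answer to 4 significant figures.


F = 2 * 99.8170 * sin(207.7150/2 deg)
F = 193.8 kN


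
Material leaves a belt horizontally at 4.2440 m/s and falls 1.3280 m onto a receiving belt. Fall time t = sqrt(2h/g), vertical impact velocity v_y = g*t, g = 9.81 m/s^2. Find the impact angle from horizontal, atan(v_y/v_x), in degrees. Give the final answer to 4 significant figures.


t = sqrt(2*1.3280/9.81) = 0.520331 s
v_y = 9.81 * 0.520331 = 5.10445 m/s
angle = atan(5.10445 / 4.2440) = 50.26 deg


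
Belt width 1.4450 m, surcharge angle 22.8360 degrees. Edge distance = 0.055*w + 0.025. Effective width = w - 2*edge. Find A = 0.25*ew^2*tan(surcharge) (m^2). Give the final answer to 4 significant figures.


edge = 0.055*1.4450 + 0.025 = 0.104475 m
ew = 1.4450 - 2*0.104475 = 1.23605 m
A = 0.25 * 1.23605^2 * tan(22.8360 deg)
A = 0.1608 m^2


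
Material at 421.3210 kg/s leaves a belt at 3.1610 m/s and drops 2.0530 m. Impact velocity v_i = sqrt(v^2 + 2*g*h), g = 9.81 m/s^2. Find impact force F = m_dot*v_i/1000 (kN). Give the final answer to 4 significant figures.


v_i = sqrt(3.1610^2 + 2*9.81*2.0530) = 7.09026 m/s
F = 421.3210 * 7.09026 / 1000
F = 2.987 kN


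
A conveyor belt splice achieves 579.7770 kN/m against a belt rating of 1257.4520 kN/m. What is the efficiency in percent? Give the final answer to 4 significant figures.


Eff = 579.7770 / 1257.4520 * 100
Eff = 46.11 %


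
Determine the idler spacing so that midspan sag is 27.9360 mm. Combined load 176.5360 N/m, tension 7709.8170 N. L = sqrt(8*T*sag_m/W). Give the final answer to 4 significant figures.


sag = 27.9360/1000 = 0.027936 m
L = sqrt(8 * 7709.8170 * 0.027936 / 176.5360)
L = 3.124 m


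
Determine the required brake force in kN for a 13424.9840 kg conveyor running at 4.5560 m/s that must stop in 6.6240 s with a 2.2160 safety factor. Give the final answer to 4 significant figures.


F = 13424.9840 * 4.5560 / 6.6240 * 2.2160 / 1000
F = 20.46 kN


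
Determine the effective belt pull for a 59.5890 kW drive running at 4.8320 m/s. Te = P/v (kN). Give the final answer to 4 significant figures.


Te = P / v = 59.5890 / 4.8320
Te = 12.33 kN


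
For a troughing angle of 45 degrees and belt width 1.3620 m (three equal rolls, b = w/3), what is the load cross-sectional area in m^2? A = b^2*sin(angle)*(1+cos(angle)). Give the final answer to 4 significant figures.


b = 1.3620/3 = 0.454 m
A = 0.454^2 * sin(45 deg) * (1 + cos(45 deg))
A = 0.2488 m^2


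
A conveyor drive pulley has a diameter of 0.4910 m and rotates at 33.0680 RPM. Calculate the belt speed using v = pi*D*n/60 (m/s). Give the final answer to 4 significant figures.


v = pi * 0.4910 * 33.0680 / 60
v = 0.8501 m/s


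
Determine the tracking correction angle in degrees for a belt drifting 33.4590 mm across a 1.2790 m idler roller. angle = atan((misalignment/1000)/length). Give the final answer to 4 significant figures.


misalign_m = 33.4590 / 1000 = 0.033459 m
angle = atan(0.033459 / 1.2790)
angle = 1.499 deg


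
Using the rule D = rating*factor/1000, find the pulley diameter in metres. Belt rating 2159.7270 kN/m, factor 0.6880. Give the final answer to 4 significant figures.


D = 2159.7270 * 0.6880 / 1000
D = 1.486 m


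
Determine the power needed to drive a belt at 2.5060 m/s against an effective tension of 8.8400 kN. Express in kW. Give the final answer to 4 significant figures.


P = Te * v = 8.8400 * 2.5060
P = 22.15 kW


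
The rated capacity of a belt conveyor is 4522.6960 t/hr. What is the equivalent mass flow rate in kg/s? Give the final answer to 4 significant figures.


m_dot = 4522.6960 * 1000 / 3600
m_dot = 1256 kg/s


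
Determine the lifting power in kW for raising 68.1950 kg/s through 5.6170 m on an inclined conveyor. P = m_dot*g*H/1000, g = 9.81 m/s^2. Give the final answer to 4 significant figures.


P = 68.1950 * 9.81 * 5.6170 / 1000
P = 3.758 kW


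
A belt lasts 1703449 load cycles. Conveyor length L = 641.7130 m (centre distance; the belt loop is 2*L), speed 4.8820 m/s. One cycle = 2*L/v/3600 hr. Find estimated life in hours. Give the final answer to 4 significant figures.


cycle_time = 2 * 641.7130 / 4.8820 / 3600 = 0.0730248 hr
life = 1703449 * 0.0730248 = 124400 hours


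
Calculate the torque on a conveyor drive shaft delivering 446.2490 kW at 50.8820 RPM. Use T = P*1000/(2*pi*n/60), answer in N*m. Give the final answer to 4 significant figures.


omega = 2*pi*50.8820/60 = 5.32835 rad/s
T = 446.2490*1000 / 5.32835
T = 83750 N*m


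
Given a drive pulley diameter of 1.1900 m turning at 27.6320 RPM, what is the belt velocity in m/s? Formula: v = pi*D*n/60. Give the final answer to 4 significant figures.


v = pi * 1.1900 * 27.6320 / 60
v = 1.722 m/s


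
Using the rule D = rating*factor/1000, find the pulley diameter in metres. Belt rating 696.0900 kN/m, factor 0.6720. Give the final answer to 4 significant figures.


D = 696.0900 * 0.6720 / 1000
D = 0.4678 m


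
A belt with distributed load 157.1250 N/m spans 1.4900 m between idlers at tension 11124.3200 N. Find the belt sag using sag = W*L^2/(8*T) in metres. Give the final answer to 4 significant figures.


sag = 157.1250 * 1.4900^2 / (8 * 11124.3200)
sag = 0.003920 m


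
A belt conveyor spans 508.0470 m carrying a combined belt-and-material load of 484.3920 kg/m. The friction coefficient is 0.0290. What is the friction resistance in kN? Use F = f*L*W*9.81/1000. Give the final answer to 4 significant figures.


F = 0.0290 * 508.0470 * 484.3920 * 9.81 / 1000
F = 70.01 kN


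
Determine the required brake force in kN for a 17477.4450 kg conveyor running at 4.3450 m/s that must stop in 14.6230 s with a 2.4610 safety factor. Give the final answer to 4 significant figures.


F = 17477.4450 * 4.3450 / 14.6230 * 2.4610 / 1000
F = 12.78 kN


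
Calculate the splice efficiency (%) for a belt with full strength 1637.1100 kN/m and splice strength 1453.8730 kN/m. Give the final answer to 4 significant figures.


Eff = 1453.8730 / 1637.1100 * 100
Eff = 88.81 %


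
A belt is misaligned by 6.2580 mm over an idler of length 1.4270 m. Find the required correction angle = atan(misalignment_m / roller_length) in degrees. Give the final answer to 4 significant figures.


misalign_m = 6.2580 / 1000 = 0.006258 m
angle = atan(0.006258 / 1.4270)
angle = 0.2513 deg


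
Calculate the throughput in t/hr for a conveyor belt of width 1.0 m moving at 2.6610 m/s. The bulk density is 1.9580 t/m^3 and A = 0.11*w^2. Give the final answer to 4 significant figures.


A = 0.11 * 1.0^2 = 0.11 m^2
C = 0.11 * 2.6610 * 1.9580 * 3600
C = 2063 t/hr


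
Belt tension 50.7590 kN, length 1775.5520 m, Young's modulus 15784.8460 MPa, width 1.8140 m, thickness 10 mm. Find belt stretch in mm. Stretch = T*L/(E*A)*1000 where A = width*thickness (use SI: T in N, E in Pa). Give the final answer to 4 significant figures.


A = 1.8140 * 0.01 = 0.01814 m^2
Stretch = 50.7590*1000 * 1775.5520 / (15784.8460e6 * 0.01814) * 1000
Stretch = 314.8 mm


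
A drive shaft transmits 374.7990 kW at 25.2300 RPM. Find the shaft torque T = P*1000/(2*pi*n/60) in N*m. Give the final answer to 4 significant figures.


omega = 2*pi*25.2300/60 = 2.64208 rad/s
T = 374.7990*1000 / 2.64208
T = 141900 N*m


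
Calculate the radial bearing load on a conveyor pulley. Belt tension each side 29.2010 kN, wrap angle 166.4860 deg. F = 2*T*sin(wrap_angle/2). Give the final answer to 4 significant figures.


F = 2 * 29.2010 * sin(166.4860/2 deg)
F = 58.00 kN


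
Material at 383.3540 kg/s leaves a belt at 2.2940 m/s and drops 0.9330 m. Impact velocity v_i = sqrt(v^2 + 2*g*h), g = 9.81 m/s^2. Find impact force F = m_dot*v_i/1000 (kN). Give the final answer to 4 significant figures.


v_i = sqrt(2.2940^2 + 2*9.81*0.9330) = 4.85468 m/s
F = 383.3540 * 4.85468 / 1000
F = 1.861 kN


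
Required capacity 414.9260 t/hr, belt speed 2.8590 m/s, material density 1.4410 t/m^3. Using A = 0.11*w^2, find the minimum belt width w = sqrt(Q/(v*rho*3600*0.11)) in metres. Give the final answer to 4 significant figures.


A_req = 414.9260 / (2.8590 * 1.4410 * 3600) = 0.0279763 m^2
w = sqrt(0.0279763 / 0.11)
w = 0.5043 m


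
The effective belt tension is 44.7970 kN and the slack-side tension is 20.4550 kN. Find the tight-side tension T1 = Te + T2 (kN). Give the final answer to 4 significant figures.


T1 = Te + T2 = 44.7970 + 20.4550
T1 = 65.25 kN


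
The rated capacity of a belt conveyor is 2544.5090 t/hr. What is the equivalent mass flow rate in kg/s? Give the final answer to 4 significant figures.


m_dot = 2544.5090 * 1000 / 3600
m_dot = 706.8 kg/s


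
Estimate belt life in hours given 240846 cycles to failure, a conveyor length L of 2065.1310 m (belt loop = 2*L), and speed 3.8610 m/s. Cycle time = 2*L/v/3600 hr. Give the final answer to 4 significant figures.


cycle_time = 2 * 2065.1310 / 3.8610 / 3600 = 0.29715 hr
life = 240846 * 0.29715 = 71570 hours


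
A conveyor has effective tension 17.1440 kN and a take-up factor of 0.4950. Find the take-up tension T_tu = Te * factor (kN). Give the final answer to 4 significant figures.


T_tu = 17.1440 * 0.4950
T_tu = 8.486 kN


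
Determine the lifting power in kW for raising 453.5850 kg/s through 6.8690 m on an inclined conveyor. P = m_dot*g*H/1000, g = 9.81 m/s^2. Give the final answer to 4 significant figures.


P = 453.5850 * 9.81 * 6.8690 / 1000
P = 30.56 kW


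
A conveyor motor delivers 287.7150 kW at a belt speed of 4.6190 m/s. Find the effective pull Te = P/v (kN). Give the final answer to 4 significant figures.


Te = P / v = 287.7150 / 4.6190
Te = 62.29 kN


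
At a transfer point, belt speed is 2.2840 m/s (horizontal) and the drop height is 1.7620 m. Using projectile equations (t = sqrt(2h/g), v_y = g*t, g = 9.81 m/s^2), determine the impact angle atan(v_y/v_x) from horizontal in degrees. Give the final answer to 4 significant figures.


t = sqrt(2*1.7620/9.81) = 0.599354 s
v_y = 9.81 * 0.599354 = 5.87966 m/s
angle = atan(5.87966 / 2.2840) = 68.77 deg


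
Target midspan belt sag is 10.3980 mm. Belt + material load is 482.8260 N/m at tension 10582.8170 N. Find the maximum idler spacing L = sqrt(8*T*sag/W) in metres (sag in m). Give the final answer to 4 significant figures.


sag = 10.3980/1000 = 0.010398 m
L = sqrt(8 * 10582.8170 * 0.010398 / 482.8260)
L = 1.350 m


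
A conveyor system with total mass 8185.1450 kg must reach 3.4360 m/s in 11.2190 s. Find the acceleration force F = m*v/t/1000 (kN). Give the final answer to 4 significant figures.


F = 8185.1450 * 3.4360 / 11.2190 / 1000
F = 2.507 kN


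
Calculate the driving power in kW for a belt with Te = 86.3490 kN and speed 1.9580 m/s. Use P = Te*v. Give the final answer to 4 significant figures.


P = Te * v = 86.3490 * 1.9580
P = 169.1 kW


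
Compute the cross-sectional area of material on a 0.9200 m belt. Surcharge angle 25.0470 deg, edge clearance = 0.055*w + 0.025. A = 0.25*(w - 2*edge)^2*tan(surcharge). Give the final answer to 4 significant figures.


edge = 0.055*0.9200 + 0.025 = 0.0756 m
ew = 0.9200 - 2*0.0756 = 0.7688 m
A = 0.25 * 0.7688^2 * tan(25.0470 deg)
A = 0.06905 m^2


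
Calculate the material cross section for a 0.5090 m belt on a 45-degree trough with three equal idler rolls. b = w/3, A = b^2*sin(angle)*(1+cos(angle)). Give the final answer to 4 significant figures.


b = 0.5090/3 = 0.169667 m
A = 0.169667^2 * sin(45 deg) * (1 + cos(45 deg))
A = 0.03475 m^2


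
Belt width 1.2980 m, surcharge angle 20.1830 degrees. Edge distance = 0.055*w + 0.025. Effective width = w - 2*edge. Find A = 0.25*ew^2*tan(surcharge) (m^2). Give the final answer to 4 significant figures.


edge = 0.055*1.2980 + 0.025 = 0.09639 m
ew = 1.2980 - 2*0.09639 = 1.10522 m
A = 0.25 * 1.10522^2 * tan(20.1830 deg)
A = 0.1123 m^2


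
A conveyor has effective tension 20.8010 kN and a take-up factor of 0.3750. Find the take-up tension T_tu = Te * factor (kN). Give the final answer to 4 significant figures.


T_tu = 20.8010 * 0.3750
T_tu = 7.800 kN


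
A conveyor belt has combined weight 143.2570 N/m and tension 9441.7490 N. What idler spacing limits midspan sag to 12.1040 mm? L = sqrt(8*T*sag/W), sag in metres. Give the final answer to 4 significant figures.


sag = 12.1040/1000 = 0.012104 m
L = sqrt(8 * 9441.7490 * 0.012104 / 143.2570)
L = 2.526 m


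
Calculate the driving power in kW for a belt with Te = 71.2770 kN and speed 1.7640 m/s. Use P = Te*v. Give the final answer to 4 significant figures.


P = Te * v = 71.2770 * 1.7640
P = 125.7 kW


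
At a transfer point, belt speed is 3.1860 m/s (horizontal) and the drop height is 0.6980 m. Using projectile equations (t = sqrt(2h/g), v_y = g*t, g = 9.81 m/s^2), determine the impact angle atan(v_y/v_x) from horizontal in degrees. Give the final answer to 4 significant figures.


t = sqrt(2*0.6980/9.81) = 0.377232 s
v_y = 9.81 * 0.377232 = 3.70065 m/s
angle = atan(3.70065 / 3.1860) = 49.27 deg


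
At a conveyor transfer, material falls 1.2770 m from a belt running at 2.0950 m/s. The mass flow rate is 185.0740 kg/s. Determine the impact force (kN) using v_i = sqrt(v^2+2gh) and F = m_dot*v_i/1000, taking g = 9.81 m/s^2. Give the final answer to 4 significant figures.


v_i = sqrt(2.0950^2 + 2*9.81*1.2770) = 5.42621 m/s
F = 185.0740 * 5.42621 / 1000
F = 1.004 kN


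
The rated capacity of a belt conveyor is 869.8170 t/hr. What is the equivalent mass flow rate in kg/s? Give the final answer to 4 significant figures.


m_dot = 869.8170 * 1000 / 3600
m_dot = 241.6 kg/s


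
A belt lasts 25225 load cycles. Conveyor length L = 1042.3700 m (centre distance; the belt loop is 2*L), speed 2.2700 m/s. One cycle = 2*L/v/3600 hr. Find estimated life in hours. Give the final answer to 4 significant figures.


cycle_time = 2 * 1042.3700 / 2.2700 / 3600 = 0.255108 hr
life = 25225 * 0.255108 = 6435 hours


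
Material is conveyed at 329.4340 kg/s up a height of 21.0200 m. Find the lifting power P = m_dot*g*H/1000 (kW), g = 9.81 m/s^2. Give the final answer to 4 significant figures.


P = 329.4340 * 9.81 * 21.0200 / 1000
P = 67.93 kW


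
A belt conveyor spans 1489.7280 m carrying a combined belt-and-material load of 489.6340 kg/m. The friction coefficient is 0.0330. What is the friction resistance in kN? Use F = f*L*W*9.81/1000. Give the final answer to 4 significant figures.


F = 0.0330 * 1489.7280 * 489.6340 * 9.81 / 1000
F = 236.1 kN


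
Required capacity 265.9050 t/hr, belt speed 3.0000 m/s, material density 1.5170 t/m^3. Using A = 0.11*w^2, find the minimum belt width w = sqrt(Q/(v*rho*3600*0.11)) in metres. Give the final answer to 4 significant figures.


A_req = 265.9050 / (3.0000 * 1.5170 * 3600) = 0.0162299 m^2
w = sqrt(0.0162299 / 0.11)
w = 0.3841 m


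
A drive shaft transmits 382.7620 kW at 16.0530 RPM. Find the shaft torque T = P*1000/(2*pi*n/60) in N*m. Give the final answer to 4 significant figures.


omega = 2*pi*16.0530/60 = 1.68107 rad/s
T = 382.7620*1000 / 1.68107
T = 227700 N*m


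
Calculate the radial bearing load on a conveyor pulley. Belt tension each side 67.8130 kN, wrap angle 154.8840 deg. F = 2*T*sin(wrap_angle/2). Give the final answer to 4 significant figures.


F = 2 * 67.8130 * sin(154.8840/2 deg)
F = 132.4 kN


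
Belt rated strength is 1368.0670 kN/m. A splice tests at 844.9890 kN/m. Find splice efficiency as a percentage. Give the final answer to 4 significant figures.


Eff = 844.9890 / 1368.0670 * 100
Eff = 61.77 %


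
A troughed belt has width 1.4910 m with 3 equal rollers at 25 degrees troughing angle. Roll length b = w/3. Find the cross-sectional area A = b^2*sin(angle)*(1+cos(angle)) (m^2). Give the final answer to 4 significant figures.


b = 1.4910/3 = 0.497 m
A = 0.497^2 * sin(25 deg) * (1 + cos(25 deg))
A = 0.1990 m^2


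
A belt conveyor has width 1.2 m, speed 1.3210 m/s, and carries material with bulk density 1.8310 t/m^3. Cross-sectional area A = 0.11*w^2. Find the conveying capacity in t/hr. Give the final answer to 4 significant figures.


A = 0.11 * 1.2^2 = 0.1584 m^2
C = 0.1584 * 1.3210 * 1.8310 * 3600
C = 1379 t/hr


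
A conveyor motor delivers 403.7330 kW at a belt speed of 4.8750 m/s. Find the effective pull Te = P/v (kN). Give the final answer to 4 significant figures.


Te = P / v = 403.7330 / 4.8750
Te = 82.82 kN


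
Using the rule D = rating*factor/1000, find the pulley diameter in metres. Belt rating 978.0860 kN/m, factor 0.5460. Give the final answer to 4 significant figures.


D = 978.0860 * 0.5460 / 1000
D = 0.5340 m


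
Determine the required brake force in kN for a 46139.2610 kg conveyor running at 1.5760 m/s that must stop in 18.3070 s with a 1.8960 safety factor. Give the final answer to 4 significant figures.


F = 46139.2610 * 1.5760 / 18.3070 * 1.8960 / 1000
F = 7.531 kN


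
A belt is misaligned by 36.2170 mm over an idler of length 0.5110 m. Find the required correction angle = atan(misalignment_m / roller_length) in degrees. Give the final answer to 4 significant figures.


misalign_m = 36.2170 / 1000 = 0.036217 m
angle = atan(0.036217 / 0.5110)
angle = 4.054 deg


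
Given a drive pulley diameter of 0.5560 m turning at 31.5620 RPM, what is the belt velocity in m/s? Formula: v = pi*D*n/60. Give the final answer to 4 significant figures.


v = pi * 0.5560 * 31.5620 / 60
v = 0.9188 m/s


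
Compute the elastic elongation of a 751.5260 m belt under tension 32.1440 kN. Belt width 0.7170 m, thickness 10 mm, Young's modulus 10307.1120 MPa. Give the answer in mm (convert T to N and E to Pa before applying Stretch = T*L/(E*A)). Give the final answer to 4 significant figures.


A = 0.7170 * 0.01 = 0.00717 m^2
Stretch = 32.1440*1000 * 751.5260 / (10307.1120e6 * 0.00717) * 1000
Stretch = 326.9 mm


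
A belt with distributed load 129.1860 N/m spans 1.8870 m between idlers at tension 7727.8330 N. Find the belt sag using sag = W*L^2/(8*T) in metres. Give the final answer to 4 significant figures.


sag = 129.1860 * 1.8870^2 / (8 * 7727.8330)
sag = 0.007441 m


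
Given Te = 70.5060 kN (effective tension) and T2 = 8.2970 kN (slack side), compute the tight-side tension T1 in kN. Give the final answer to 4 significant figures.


T1 = Te + T2 = 70.5060 + 8.2970
T1 = 78.80 kN


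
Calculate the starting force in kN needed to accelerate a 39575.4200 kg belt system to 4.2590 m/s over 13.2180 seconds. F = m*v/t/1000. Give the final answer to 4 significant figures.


F = 39575.4200 * 4.2590 / 13.2180 / 1000
F = 12.75 kN


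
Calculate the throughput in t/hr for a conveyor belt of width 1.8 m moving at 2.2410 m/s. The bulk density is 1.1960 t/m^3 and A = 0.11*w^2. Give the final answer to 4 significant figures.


A = 0.11 * 1.8^2 = 0.3564 m^2
C = 0.3564 * 2.2410 * 1.1960 * 3600
C = 3439 t/hr


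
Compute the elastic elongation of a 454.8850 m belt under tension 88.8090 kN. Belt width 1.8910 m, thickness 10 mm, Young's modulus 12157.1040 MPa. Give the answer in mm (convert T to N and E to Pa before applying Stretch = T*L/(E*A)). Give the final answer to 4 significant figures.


A = 1.8910 * 0.01 = 0.01891 m^2
Stretch = 88.8090*1000 * 454.8850 / (12157.1040e6 * 0.01891) * 1000
Stretch = 175.7 mm


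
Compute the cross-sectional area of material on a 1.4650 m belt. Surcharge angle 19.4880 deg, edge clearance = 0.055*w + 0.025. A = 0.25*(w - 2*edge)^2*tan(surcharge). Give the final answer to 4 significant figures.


edge = 0.055*1.4650 + 0.025 = 0.105575 m
ew = 1.4650 - 2*0.105575 = 1.25385 m
A = 0.25 * 1.25385^2 * tan(19.4880 deg)
A = 0.1391 m^2
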